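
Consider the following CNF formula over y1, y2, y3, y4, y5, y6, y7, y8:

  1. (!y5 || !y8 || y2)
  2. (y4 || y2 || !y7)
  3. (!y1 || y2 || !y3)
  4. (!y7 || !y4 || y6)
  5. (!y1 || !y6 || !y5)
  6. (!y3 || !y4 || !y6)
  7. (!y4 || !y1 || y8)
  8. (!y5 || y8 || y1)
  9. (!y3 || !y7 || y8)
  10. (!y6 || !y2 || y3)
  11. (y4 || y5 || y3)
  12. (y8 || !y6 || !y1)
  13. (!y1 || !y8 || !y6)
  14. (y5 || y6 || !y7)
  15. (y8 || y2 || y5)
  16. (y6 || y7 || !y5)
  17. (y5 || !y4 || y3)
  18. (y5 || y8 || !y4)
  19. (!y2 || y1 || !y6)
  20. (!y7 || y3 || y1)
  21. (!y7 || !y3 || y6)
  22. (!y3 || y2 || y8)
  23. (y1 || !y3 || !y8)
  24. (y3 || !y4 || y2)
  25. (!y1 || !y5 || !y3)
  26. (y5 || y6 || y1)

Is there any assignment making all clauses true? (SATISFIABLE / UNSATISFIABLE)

Branch on y1: take y1 = True.
Set y2 = True and propagate.
The remaining clauses are satisfied by y3 = True, y4 = True, y5 = False, y6 = False, y7 = False, y8 = True.
So y1 = True  y2 = True  y3 = True  y4 = True  y5 = False  y6 = False  y7 = False  y8 = True is a satisfying assignment.

SATISFIABLE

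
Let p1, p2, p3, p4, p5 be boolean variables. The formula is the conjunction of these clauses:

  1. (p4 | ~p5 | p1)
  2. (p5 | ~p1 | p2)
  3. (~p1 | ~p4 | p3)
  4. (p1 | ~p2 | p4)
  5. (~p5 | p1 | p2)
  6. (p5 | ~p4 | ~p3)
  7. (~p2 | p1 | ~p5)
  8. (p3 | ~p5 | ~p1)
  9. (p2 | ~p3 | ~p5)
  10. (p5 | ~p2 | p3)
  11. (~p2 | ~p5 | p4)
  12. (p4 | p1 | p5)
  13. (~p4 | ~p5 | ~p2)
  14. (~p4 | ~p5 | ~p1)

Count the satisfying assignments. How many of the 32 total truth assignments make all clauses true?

The models are:
  p1=F p2=F p3=F p4=T p5=F
  p1=T p2=T p3=T p4=F p5=F
That's 2 in total.

2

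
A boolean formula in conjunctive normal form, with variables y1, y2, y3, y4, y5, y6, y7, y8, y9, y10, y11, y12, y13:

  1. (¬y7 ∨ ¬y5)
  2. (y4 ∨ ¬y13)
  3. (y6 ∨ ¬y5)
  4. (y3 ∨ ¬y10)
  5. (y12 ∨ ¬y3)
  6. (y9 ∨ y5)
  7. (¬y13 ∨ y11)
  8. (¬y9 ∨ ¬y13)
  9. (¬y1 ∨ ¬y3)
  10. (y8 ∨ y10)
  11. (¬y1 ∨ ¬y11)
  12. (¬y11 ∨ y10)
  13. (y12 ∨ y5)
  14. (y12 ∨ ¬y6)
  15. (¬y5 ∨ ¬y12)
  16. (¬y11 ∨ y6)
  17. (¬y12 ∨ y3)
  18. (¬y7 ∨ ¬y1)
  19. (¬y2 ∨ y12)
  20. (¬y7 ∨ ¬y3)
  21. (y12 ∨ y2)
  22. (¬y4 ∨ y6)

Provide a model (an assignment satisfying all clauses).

y1 = False  y2 = True  y3 = True  y4 = False  y5 = False  y6 = True  y7 = False  y8 = False  y9 = True  y10 = True  y11 = False  y12 = True  y13 = False

Pure literal: y1 appears only negated; assign y1 = False.
y7 occurs only negated in the remaining clauses — set y7 = False.
Try y2 = True.
  then y12 is forced to True.
  then y5 is forced to False.
  then y9 is forced to True.
  then y13 is forced to False.
  then y3 is forced to True.
Try y4 = False.
The remaining clauses are satisfied by y6 = True, y8 = False, y10 = True, y11 = False.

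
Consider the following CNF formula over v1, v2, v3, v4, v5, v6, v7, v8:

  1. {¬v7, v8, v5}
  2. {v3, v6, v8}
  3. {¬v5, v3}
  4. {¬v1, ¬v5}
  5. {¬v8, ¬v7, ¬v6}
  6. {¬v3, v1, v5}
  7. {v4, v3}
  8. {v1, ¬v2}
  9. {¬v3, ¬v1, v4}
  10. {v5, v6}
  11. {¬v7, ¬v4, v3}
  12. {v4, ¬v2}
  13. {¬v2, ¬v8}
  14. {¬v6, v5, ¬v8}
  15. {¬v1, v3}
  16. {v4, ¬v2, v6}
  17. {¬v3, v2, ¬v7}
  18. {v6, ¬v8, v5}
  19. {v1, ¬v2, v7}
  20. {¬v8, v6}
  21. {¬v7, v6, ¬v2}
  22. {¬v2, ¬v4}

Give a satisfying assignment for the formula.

v1=False  v2=False  v3=True  v4=True  v5=True  v6=False  v7=False  v8=False

Check each clause:
  1. {v5, ¬v7, v8} — ¬v7 is true.
  2. {v6, v3, v8} — v3 is true.
  3. {v3, ¬v5} — v3 is true.
  4. {¬v1, ¬v5} — ¬v1 is true.
  5. {¬v6, ¬v8, ¬v7} — ¬v8 is true.
  6. {¬v3, v5, v1} — v5 is true.
  7. {v4, v3} — v3 is true.
  8. {v1, ¬v2} — ¬v2 is true.
  9. {v4, ¬v1, ¬v3} — v4 is true.
  10. {v6, v5} — v5 is true.
  11. {v3, ¬v4, ¬v7} — ¬v7 is true.
  12. {¬v2, v4} — v4 is true.
  13. {¬v2, ¬v8} — ¬v8 is true.
  14. {¬v8, ¬v6, v5} — ¬v8 is true.
  15. {v3, ¬v1} — v3 is true.
  16. {¬v2, v6, v4} — v4 is true.
  17. {¬v7, ¬v3, v2} — ¬v7 is true.
  18. {v5, v6, ¬v8} — ¬v8 is true.
  19. {¬v2, v1, v7} — ¬v2 is true.
  20. {¬v8, v6} — ¬v8 is true.
  21. {¬v7, ¬v2, v6} — ¬v7 is true.
  22. {¬v4, ¬v2} — ¬v2 is true.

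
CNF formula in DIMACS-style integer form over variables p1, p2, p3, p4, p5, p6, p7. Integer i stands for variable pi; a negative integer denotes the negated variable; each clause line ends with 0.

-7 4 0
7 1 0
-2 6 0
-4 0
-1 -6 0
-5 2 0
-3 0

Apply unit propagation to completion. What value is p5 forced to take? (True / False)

False

Unit clause (¬p4) sets p4 = False.
(p4 ∨ ¬p7): since p4 = False, the clause reduces to (¬p7). p7 = False.
From (p7 ∨ p1) and p7 = False: p1 = True.
(¬p6 ∨ ¬p1) with p1 = True leaves only ¬p6, so p6 = False.
From (¬p2 ∨ p6) and p6 = False: p2 = False.
(¬p5 ∨ p2) with p2 = False leaves only ¬p5, so p5 = False.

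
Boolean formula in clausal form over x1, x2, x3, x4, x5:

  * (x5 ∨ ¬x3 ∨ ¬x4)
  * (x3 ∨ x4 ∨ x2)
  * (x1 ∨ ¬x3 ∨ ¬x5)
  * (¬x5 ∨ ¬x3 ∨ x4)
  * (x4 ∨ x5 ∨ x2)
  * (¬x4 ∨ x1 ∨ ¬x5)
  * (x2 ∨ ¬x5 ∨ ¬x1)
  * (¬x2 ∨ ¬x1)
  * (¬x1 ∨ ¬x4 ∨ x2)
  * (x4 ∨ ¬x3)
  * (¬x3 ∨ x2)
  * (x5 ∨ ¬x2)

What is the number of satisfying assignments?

Satisfying assignments:
  x1=F x2=F x3=F x4=T x5=F
  x1=F x2=T x3=F x4=F x5=T
Count: 2.

2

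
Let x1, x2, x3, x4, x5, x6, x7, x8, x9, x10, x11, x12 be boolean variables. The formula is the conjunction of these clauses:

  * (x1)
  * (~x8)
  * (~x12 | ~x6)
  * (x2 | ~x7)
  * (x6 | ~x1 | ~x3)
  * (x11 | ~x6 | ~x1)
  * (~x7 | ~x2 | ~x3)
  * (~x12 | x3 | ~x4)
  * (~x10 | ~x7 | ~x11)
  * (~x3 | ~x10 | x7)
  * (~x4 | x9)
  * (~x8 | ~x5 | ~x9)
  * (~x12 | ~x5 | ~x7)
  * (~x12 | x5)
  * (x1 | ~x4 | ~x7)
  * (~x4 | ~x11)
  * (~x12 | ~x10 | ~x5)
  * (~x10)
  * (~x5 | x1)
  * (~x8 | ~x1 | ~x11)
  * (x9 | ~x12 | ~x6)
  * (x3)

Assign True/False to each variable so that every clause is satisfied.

x1=T, x2=F, x3=T, x4=F, x5=F, x6=T, x7=F, x8=F, x9=T, x10=F, x11=T, x12=F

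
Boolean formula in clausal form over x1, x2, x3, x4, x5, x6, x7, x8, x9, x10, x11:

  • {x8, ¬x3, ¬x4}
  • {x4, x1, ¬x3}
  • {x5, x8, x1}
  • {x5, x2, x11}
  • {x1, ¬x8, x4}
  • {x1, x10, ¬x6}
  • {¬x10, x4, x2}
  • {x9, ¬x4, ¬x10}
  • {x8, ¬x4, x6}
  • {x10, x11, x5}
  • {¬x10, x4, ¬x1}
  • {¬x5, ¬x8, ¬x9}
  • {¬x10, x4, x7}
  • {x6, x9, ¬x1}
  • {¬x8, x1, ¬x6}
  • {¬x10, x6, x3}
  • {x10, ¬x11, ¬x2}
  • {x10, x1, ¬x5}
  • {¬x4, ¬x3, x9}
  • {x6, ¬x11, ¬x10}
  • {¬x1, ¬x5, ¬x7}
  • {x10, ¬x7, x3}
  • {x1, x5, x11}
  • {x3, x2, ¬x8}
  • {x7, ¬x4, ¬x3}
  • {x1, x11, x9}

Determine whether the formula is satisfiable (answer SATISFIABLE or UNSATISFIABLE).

SATISFIABLE

Try x1 = True.
Branch on x2: take x2 = False.
Set x3 = True and propagate.
The remaining clauses are satisfied by x4 = False, x5 = False, x6 = False, x7 = False, x8 = False, x9 = True, x10 = False, x11 = True.
So x1=1, x2=0, x3=1, x4=0, x5=0, x6=0, x7=0, x8=0, x9=1, x10=0, x11=1 is a satisfying assignment.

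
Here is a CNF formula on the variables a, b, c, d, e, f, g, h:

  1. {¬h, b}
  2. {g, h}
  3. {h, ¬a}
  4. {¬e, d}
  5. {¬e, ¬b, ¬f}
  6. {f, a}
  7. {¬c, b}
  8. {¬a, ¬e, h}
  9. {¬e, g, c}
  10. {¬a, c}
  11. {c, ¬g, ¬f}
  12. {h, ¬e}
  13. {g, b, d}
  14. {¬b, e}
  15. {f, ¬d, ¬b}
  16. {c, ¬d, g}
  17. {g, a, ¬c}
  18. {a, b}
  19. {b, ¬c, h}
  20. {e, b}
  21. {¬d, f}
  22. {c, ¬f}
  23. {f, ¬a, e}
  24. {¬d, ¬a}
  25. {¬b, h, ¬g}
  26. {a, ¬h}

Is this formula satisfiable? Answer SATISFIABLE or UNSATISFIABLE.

UNSATISFIABLE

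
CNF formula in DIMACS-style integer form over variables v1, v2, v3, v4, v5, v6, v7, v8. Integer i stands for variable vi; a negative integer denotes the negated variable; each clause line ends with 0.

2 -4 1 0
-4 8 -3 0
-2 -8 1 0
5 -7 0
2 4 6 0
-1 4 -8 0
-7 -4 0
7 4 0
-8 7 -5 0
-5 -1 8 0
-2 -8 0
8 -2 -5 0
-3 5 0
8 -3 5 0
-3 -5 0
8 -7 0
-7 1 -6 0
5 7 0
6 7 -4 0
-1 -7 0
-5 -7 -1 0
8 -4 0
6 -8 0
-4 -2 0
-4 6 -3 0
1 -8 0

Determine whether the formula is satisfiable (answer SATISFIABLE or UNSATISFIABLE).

UNSATISFIABLE

v8 = True:
  propagation gives v2=False, v6=True, v1=True, v4=True; an empty clause results — contradiction.
v8 = False:
  propagation gives v7=False, v4=True; an empty clause results — contradiction.
Every branch closes, so no satisfying assignment exists.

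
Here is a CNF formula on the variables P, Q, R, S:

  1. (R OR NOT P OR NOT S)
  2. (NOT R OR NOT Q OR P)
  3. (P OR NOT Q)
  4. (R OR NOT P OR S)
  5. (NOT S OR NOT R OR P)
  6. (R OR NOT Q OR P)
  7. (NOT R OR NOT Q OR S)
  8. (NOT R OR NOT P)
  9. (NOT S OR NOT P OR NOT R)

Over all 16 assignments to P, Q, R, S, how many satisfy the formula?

Satisfying assignments:
  P=0 Q=0 R=0 S=0
  P=0 Q=0 R=0 S=1
  P=0 Q=0 R=1 S=0
Count: 3.

3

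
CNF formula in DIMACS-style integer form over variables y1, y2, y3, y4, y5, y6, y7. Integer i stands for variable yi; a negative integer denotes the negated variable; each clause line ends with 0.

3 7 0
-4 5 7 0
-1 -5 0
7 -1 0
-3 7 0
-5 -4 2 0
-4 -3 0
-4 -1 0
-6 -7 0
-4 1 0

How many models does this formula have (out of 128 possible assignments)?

12

Split on y4, then y7.
  y4=1, y7=1: a clause becomes empty — 0.
  y4=1, y7=0: a clause becomes empty — 0.
  y4=0, y7=1: y2, y3 free; 3 ways for (y1,y5,y6) × 2^2 = 12.
  y4=0, y7=0: a clause becomes empty — 0.
Total: 0 + 0 + 12 + 0 = 12.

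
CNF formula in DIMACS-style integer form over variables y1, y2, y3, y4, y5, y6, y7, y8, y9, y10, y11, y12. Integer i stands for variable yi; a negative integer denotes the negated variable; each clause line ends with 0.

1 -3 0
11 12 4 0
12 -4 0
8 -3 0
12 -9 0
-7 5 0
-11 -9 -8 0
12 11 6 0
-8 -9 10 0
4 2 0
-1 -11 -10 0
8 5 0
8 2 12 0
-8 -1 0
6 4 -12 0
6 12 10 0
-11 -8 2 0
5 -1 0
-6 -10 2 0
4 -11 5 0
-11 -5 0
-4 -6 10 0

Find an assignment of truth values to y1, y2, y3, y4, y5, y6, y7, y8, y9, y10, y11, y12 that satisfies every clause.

y1 = False, y2 = True, y3 = False, y4 = False, y5 = True, y6 = True, y7 = False, y8 = True, y9 = False, y10 = True, y11 = False, y12 = True

Pure literal: y2 appears only positively; assign y2 = True.
Pure literal: y3 appears only negated; assign y3 = False.
Set y1 = False and propagate.
The remaining clauses are satisfied by y4 = False, y5 = True, y6 = True, y7 = False, y8 = True, y9 = False, y10 = True, y11 = False, y12 = True.
Check each clause:
  1. (y1 | ~y3) — ~y3 is true.
  2. (y4 | y11 | y12) — y12 is true.
  3. (~y4 | y12) — ~y4 is true.
  4. (y8 | ~y3) — y8 is true.
  5. (~y9 | y12) — y12 is true.
  6. (~y7 | y5) — ~y7 is true.
  7. (~y8 | ~y11 | ~y9) — ~y11 is true.
  8. (y6 | y12 | y11) — y12 is true.
  9. (y10 | ~y8 | ~y9) — y10 is true.
  10. (y4 | y2) — y2 is true.
  11. (~y10 | ~y11 | ~y1) — ~y11 is true.
  12. (y8 | y5) — y8 is true.
  13. (y8 | y12 | y2) — y8 is true.
  14. (~y1 | ~y8) — ~y1 is true.
  15. (y6 | y4 | ~y12) — y6 is true.
  16. (y12 | y10 | y6) — y10 is true.
  17. (~y8 | ~y11 | y2) — y2 is true.
  18. (~y1 | y5) — y5 is true.
  19. (~y6 | ~y10 | y2) — y2 is true.
  20. (y5 | ~y11 | y4) — ~y11 is true.
  21. (~y5 | ~y11) — ~y11 is true.
  22. (~y4 | y10 | ~y6) — y10 is true.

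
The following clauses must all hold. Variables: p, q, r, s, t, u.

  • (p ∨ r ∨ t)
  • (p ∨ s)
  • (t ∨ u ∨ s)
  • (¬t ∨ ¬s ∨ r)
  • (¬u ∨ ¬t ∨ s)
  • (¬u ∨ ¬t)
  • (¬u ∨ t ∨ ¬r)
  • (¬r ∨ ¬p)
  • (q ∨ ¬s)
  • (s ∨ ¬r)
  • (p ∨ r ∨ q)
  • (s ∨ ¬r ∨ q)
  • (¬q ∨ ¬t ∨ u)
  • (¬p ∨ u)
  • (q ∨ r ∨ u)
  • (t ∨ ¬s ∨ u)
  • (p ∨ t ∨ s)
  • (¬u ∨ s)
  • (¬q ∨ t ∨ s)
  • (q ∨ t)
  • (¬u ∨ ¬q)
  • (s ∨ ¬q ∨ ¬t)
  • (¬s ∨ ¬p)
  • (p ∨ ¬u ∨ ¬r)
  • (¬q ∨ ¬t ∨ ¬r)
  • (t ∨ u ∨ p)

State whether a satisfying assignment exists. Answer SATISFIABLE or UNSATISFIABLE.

UNSATISFIABLE

t = True:
  propagation gives u=False, q=False, s=False, p=True; an empty clause results — contradiction.
t = False:
  propagation gives q=True, s=True, u=True; an empty clause results — contradiction.
Every branch closes, so no satisfying assignment exists.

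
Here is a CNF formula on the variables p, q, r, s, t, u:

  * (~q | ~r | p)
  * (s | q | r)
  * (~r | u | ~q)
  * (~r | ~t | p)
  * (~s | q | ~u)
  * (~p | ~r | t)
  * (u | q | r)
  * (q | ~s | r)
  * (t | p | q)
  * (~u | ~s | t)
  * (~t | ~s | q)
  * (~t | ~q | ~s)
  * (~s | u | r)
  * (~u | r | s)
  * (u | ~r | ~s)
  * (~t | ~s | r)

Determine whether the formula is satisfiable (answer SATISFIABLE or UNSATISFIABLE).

Set p = True and propagate.
Try q = True.
For the remaining variables, r = False, s = False, t = False, u = False works.
Every clause has at least one true literal under this assignment.
So p=T, q=T, r=F, s=F, t=F, u=F is a satisfying assignment.

SATISFIABLE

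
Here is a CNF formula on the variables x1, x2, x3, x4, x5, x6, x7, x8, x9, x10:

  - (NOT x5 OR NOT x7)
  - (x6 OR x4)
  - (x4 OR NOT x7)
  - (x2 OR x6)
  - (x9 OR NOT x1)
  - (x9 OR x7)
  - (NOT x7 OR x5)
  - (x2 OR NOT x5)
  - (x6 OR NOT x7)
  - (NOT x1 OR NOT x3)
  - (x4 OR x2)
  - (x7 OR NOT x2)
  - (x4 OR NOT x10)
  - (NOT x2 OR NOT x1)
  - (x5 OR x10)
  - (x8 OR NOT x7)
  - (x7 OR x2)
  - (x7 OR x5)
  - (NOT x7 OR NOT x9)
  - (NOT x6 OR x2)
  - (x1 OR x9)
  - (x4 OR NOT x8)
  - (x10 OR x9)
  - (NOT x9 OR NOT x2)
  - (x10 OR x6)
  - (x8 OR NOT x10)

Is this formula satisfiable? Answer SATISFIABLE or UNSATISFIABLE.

x7 = True:
  propagation gives x5=False; an empty clause results — contradiction.
x7 = False:
  propagation gives x9=True, x2=False; an empty clause results — contradiction.
Every branch closes, so no satisfying assignment exists.

UNSATISFIABLE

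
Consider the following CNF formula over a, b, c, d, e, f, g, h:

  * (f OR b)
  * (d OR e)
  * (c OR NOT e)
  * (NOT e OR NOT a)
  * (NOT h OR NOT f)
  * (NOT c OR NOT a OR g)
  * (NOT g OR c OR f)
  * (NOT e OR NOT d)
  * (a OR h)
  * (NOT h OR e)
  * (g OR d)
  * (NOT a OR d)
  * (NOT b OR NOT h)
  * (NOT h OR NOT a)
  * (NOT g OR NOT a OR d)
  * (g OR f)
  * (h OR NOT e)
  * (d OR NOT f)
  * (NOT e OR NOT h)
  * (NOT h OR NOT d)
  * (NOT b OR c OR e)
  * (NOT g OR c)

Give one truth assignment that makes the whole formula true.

a=T, b=T, c=T, d=T, e=F, f=T, g=T, h=F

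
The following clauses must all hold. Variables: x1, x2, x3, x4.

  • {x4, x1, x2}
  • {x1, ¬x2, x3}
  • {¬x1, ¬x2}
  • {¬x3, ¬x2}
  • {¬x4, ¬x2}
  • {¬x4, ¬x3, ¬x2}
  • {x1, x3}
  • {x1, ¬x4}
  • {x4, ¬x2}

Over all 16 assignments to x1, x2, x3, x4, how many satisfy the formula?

4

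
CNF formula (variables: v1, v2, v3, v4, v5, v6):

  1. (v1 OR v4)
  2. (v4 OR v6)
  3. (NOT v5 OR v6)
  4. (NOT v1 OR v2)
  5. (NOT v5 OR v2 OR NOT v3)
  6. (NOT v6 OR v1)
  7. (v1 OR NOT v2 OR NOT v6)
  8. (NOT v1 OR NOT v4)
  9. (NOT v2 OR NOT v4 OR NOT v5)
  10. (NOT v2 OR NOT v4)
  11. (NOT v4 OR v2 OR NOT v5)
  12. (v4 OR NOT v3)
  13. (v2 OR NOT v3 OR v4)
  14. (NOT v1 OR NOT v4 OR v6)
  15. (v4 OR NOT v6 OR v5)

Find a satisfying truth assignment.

v1=T, v2=T, v3=F, v4=F, v5=T, v6=T

Pure literal: v3 appears only negated; assign v3 = False.
Set v1 = True and propagate.
  then v2 is forced to True.
  then v4 is forced to False.
  then v6 is forced to True.
  then v5 is forced to True.
Check each clause:
  1. (v4 OR v1) — v1 is true.
  2. (v6 OR v4) — v6 is true.
  3. (v6 OR NOT v5) — v6 is true.
  4. (v2 OR NOT v1) — v2 is true.
  5. (v2 OR NOT v5 OR NOT v3) — v2 is true.
  6. (v1 OR NOT v6) — v1 is true.
  7. (NOT v2 OR NOT v6 OR v1) — v1 is true.
  8. (NOT v4 OR NOT v1) — NOT v4 is true.
  9. (NOT v4 OR NOT v5 OR NOT v2) — NOT v4 is true.
  10. (NOT v4 OR NOT v2) — NOT v4 is true.
  11. (NOT v4 OR NOT v5 OR v2) — v2 is true.
  12. (NOT v3 OR v4) — NOT v3 is true.
  13. (v4 OR v2 OR NOT v3) — v2 is true.
  14. (NOT v1 OR v6 OR NOT v4) — NOT v4 is true.
  15. (v4 OR NOT v6 OR v5) — v5 is true.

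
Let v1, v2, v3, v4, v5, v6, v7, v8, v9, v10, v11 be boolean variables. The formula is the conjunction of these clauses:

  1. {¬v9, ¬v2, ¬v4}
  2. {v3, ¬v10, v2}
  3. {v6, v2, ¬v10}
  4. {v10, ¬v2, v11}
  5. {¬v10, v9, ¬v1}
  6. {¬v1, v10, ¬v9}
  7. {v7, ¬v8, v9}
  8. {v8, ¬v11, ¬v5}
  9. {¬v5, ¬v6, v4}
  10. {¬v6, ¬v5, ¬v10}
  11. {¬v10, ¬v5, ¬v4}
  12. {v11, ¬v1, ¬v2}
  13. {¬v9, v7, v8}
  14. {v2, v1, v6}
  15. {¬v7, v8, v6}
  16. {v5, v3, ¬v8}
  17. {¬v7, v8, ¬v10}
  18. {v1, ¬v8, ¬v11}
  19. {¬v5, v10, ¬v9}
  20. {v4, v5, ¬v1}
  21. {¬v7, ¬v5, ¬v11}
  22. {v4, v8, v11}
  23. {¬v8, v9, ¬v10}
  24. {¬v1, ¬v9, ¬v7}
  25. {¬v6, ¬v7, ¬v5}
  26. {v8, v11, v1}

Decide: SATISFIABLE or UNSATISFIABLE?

SATISFIABLE

Pure literal: v3 appears only positively; assign v3 = True.
Set v1 = True and propagate.
Set v2 = False and propagate.
The remaining clauses are satisfied by v4 = False, v5 = True, v6 = False, v7 = True, v8 = True, v9 = False, v10 = False, v11 = False.
Every clause has at least one true literal under this assignment.
So v1=True  v2=False  v3=True  v4=False  v5=True  v6=False  v7=True  v8=True  v9=False  v10=False  v11=False is a satisfying assignment.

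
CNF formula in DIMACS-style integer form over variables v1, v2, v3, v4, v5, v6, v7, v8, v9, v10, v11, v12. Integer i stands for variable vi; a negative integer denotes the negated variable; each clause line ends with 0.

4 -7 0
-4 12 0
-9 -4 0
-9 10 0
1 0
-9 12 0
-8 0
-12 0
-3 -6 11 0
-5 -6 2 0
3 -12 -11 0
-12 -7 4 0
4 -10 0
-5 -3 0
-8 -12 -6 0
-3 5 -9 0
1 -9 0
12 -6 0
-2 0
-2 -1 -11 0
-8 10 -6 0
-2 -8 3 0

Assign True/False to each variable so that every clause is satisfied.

v1=1, v2=0, v3=1, v4=0, v5=0, v6=0, v7=0, v8=0, v9=0, v10=0, v11=1, v12=0

(v1) is a unit clause, so v1 = True.
(NOT v8) is a unit clause, so v8 = False.
The clause (NOT v12) is unit: v12 must be False.
The clause (NOT v4) is unit: v4 must be False.
(NOT v7) is a unit clause, so v7 = False.
Unit propagation: (NOT v9) forces v9 = False.
Unit propagation: (NOT v10) forces v10 = False.
The clause (NOT v6) is unit: v6 must be False.
The clause (NOT v2) is unit: v2 must be False.
Pure literal: v5 appears only negated; assign v5 = False.
v3, v11 are now unconstrained; take v3 = True, v11 = True.
Every clause has at least one true literal under this assignment.
Check each clause:
  1. (NOT v7 OR v4) — NOT v7 is true.
  2. (v12 OR NOT v4) — NOT v4 is true.
  3. (NOT v4 OR NOT v9) — NOT v4 is true.
  4. (v10 OR NOT v9) — NOT v9 is true.
  5. (v1) — v1 is true.
  6. (NOT v9 OR v12) — NOT v9 is true.
  7. (NOT v8) — NOT v8 is true.
  8. (NOT v12) — NOT v12 is true.
  9. (v11 OR NOT v6 OR NOT v3) — NOT v6 is true.
  10. (NOT v5 OR NOT v6 OR v2) — NOT v6 is true.
  11. (NOT v12 OR v3 OR NOT v11) — v3 is true.
  12. (NOT v12 OR NOT v7 OR v4) — NOT v7 is true.
  13. (NOT v10 OR v4) — NOT v10 is true.
  14. (NOT v3 OR NOT v5) — NOT v5 is true.
  15. (NOT v6 OR NOT v8 OR NOT v12) — NOT v8 is true.
  16. (NOT v3 OR v5 OR NOT v9) — NOT v9 is true.
  17. (NOT v9 OR v1) — v1 is true.
  18. (NOT v6 OR v12) — NOT v6 is true.
  19. (NOT v2) — NOT v2 is true.
  20. (NOT v2 OR NOT v1 OR NOT v11) — NOT v2 is true.
  21. (v10 OR NOT v6 OR NOT v8) — NOT v8 is true.
  22. (NOT v8 OR v3 OR NOT v2) — NOT v8 is true.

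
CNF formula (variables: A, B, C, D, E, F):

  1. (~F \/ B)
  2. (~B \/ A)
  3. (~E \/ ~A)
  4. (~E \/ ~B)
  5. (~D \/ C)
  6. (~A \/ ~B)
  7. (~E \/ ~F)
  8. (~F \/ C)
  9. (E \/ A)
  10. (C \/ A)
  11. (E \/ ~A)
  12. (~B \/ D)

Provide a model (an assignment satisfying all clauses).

C occurs only positively in the remaining clauses — set C = True.
Pure literal: F appears only negated; assign F = False.
Branch on A: take A = False.
  then B is forced to False.
  then E is forced to True.
D is now unconstrained; take D = False.

A = F  B = F  C = T  D = F  E = T  F = F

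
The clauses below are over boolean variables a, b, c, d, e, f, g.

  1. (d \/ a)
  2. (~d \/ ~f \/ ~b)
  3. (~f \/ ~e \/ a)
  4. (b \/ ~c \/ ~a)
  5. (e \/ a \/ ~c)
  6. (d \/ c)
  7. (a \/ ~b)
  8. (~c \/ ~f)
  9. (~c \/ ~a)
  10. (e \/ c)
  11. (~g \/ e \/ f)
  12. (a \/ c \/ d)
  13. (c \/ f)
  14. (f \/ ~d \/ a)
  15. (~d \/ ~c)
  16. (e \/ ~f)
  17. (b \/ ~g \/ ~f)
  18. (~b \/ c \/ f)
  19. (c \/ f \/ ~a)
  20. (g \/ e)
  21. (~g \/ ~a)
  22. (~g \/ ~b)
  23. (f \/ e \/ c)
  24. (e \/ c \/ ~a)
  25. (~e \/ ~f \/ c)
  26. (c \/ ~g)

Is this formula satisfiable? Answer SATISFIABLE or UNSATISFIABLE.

UNSATISFIABLE

c = True:
  propagation gives f=False, a=False, d=True; an empty clause results — contradiction.
c = False:
  propagation gives d=True, e=True, f=True; an empty clause results — contradiction.
Every branch closes, so no satisfying assignment exists.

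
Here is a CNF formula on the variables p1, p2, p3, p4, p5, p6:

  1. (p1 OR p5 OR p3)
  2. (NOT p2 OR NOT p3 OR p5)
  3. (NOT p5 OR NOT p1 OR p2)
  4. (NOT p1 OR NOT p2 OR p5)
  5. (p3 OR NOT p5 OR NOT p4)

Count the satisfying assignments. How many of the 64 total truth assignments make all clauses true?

30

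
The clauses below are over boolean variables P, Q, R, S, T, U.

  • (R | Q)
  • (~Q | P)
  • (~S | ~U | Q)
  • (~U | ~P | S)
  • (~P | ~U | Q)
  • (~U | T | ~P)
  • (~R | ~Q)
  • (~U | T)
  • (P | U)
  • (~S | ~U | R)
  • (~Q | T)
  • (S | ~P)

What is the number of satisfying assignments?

4

Satisfying assignments:
  P=0 Q=0 R=1 S=0 T=1 U=1
  P=1 Q=0 R=1 S=1 T=0 U=0
  P=1 Q=0 R=1 S=1 T=1 U=0
  P=1 Q=1 R=0 S=1 T=1 U=0
Count: 4.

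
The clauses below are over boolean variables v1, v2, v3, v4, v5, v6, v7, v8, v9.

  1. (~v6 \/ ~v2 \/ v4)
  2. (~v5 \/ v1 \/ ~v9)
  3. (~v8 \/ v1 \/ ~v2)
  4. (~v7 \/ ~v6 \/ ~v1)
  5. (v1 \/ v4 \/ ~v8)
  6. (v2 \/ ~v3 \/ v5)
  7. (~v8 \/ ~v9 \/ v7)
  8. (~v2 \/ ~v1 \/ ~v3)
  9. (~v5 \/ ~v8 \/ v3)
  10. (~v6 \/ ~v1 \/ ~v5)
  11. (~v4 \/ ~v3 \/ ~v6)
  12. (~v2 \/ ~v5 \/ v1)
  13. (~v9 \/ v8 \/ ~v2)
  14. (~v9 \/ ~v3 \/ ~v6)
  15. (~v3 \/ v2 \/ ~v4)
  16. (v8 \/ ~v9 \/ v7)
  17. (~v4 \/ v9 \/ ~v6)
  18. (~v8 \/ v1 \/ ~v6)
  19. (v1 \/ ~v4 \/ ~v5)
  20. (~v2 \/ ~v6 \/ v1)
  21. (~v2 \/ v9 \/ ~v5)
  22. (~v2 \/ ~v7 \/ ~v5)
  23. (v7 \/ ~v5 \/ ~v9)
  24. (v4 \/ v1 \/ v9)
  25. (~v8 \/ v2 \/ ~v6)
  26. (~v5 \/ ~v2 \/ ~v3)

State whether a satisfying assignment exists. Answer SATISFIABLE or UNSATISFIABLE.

Pure literal: v6 appears only negated; assign v6 = False.
Branch on v1: take v1 = True.
The remaining clauses are satisfied by v2 = False, v3 = False, v4 = False, v5 = False, v7 = True, v8 = True, v9 = True.
So v1=T, v2=F, v3=F, v4=F, v5=F, v6=F, v7=T, v8=T, v9=T is a satisfying assignment.

SATISFIABLE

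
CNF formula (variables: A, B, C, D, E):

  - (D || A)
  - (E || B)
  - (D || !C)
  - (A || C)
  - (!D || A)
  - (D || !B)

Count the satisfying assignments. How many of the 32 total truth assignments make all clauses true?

7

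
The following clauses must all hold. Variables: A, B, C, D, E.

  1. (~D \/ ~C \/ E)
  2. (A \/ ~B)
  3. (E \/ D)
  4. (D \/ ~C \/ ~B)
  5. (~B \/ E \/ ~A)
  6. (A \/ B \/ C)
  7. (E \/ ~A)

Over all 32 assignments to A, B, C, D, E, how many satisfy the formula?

Case analysis on A and B:
  A=1, B=1: remaining (C,D,E) ∈ {(0,0,1); (0,1,1); (1,1,1)} — 3.
  A=1, B=0: remaining (C,D,E) ∈ {(0,0,1); (0,1,1); (1,0,1); (1,1,1)} — 4.
  A=0, B=1: a clause becomes empty — 0.
  A=0, B=0: remaining (C,D,E) ∈ {(1,0,1); (1,1,1)} — 2.
Total: 3 + 4 + 0 + 2 = 9.

9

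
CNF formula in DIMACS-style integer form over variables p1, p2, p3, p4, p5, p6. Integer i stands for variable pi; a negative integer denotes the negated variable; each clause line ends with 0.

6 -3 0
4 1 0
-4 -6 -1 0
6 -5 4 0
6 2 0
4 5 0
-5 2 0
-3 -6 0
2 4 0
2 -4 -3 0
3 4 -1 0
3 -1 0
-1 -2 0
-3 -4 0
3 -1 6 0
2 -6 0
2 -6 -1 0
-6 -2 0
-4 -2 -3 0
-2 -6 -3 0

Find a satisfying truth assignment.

p1=0, p2=1, p3=0, p4=1, p5=0, p6=0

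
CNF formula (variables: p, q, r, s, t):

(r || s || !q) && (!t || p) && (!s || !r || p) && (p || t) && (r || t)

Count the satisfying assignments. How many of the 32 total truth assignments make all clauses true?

Case analysis on p and r:
  p=1, r=1: q, s, t free → 2^3 = 8.
  p=1, r=0: remaining (q,s,t) ∈ {(0,0,1); (0,1,1); (1,1,1)} — 3.
  p=0, r=1: a clause becomes empty — 0.
  p=0, r=0: a clause becomes empty — 0.
Total: 8 + 3 + 0 + 0 = 11.

11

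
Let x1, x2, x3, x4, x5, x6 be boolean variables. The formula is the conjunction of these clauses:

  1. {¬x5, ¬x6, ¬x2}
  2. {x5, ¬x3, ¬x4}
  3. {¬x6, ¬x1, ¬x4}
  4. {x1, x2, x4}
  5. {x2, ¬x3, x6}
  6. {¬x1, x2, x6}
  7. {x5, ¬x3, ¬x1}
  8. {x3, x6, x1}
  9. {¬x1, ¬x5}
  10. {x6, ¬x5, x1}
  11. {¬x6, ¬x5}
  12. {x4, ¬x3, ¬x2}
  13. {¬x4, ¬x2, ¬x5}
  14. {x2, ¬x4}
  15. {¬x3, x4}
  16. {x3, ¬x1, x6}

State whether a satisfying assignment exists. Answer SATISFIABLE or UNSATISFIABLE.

SATISFIABLE

Try x1 = False.
Set x2 = True and propagate.
Branch on x3: take x3 = False.
  then x6 is forced to True.
  then x5 is forced to False.
x4 is now unconstrained; take x4 = True.
So x1=0, x2=1, x3=0, x4=1, x5=0, x6=1 is a satisfying assignment.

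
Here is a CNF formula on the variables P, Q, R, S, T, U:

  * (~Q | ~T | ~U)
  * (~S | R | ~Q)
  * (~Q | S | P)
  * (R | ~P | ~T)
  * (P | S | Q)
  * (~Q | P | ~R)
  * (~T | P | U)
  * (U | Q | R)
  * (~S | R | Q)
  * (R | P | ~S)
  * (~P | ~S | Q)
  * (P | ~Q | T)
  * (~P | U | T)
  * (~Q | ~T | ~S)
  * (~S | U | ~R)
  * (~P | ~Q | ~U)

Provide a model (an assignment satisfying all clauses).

P = T, Q = F, R = F, S = F, T = F, U = T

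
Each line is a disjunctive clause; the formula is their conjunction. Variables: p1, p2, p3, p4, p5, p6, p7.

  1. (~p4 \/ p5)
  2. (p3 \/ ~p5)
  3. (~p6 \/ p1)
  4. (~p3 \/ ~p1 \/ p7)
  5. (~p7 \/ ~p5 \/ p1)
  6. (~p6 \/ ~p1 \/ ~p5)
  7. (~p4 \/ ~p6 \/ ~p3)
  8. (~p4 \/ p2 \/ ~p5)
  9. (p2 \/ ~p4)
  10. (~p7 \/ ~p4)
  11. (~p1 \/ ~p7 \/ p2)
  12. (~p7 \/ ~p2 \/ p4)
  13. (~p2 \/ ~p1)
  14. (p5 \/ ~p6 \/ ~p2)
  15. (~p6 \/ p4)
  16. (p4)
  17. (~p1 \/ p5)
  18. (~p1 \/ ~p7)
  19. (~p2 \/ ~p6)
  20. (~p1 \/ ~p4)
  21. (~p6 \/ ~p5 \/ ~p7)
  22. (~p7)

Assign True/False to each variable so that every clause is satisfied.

Unit propagation: (p4) forces p4 = True.
Unit propagation: (p5) forces p5 = True.
(p3) is a unit clause, so p3 = True.
Unit propagation: (~p6) forces p6 = False.
The clause (p2) is unit: p2 must be True.
Unit propagation: (~p7) forces p7 = False.
Unit propagation: (~p1) forces p1 = False.

p1=False, p2=True, p3=True, p4=True, p5=True, p6=False, p7=False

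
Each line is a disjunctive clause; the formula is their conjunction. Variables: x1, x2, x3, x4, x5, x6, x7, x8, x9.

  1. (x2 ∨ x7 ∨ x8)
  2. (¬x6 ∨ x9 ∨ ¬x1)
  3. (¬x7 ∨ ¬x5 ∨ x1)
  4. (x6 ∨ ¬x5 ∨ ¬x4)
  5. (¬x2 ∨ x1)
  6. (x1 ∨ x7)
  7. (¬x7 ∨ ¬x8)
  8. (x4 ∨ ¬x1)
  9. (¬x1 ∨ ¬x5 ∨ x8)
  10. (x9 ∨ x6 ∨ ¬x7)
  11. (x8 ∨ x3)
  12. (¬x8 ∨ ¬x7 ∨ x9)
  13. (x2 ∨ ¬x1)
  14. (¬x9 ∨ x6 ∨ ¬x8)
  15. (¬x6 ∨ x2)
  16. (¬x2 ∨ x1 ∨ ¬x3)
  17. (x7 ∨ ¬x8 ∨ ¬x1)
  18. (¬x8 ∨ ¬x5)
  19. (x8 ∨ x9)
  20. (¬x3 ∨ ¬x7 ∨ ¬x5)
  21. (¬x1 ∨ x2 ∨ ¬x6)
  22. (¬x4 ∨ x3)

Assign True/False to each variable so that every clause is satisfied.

x1=1, x2=1, x3=1, x4=1, x5=0, x6=0, x7=1, x8=0, x9=1

x5 occurs only negated in the remaining clauses — set x5 = False.
Try x1 = True.
  then x4 is forced to True.
  then x2 is forced to True.
  then x3 is forced to True.
Branch on x6: take x6 = False.
Set x7 = True and propagate.
  then x8 is forced to False.
  then x9 is forced to True.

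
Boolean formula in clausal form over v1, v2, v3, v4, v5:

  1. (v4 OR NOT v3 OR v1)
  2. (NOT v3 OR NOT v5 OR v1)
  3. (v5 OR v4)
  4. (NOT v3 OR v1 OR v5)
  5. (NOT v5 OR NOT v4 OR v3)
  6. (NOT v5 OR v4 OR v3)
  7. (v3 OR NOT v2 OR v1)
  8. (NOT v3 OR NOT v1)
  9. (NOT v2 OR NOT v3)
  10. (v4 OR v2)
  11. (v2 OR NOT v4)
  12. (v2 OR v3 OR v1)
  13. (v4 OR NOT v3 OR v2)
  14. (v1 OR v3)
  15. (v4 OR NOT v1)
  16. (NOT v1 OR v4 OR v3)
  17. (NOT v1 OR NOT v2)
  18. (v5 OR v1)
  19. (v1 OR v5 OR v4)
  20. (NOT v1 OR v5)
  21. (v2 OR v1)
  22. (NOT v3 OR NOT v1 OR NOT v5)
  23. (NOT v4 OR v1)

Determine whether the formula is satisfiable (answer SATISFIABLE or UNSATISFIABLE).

UNSATISFIABLE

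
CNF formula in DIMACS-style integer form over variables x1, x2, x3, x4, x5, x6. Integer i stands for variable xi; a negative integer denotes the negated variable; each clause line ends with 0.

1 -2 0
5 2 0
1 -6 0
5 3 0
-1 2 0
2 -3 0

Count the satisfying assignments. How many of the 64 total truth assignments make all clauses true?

Case analysis on x2 and x1:
  x2=T, x1=T: x4, x6 free; 3 ways for (x3,x5) × 2^2 = 12.
  x2=T, x1=F: a clause becomes empty — 0.
  x2=F, x1=T: a clause becomes empty — 0.
  x2=F, x1=F: remaining (x3,x4,x5,x6) ∈ {(F,F,T,F); (F,T,T,F)} — 2.
Total: 12 + 0 + 0 + 2 = 14.

14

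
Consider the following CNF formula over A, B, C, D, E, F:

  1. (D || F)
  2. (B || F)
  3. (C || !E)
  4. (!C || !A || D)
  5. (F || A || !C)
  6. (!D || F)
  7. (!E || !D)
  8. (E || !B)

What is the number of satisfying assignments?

9

Split on D, then F.
  D=1, F=1: remaining (A,B,C,E) ∈ {(0,0,0,0); (0,0,1,0); (1,0,0,0); (1,0,1,0)} — 4.
  D=1, F=0: a clause becomes empty — 0.
  D=0, F=1: 5 of the 16 assignments to (A,B,C,E) work.
  D=0, F=0: a clause becomes empty — 0.
Total: 4 + 0 + 5 + 0 = 9.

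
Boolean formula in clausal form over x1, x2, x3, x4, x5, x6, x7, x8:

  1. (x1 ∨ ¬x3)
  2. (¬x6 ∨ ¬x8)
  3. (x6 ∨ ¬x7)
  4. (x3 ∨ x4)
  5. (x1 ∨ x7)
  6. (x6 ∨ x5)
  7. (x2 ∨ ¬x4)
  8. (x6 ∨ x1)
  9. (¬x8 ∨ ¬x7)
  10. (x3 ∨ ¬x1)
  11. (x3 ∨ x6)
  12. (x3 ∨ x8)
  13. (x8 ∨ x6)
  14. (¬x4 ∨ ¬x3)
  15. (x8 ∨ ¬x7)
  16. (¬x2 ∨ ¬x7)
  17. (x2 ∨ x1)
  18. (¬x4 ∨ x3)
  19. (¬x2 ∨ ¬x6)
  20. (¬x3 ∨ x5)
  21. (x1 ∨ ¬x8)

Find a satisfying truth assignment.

x1=T, x2=T, x3=T, x4=F, x5=T, x6=F, x7=F, x8=T

Check each clause:
  1. (¬x3 ∨ x1) — x1 is true.
  2. (¬x6 ∨ ¬x8) — ¬x6 is true.
  3. (x6 ∨ ¬x7) — ¬x7 is true.
  4. (x4 ∨ x3) — x3 is true.
  5. (x1 ∨ x7) — x1 is true.
  6. (x5 ∨ x6) — x5 is true.
  7. (¬x4 ∨ x2) — x2 is true.
  8. (x6 ∨ x1) — x1 is true.
  9. (¬x8 ∨ ¬x7) — ¬x7 is true.
  10. (¬x1 ∨ x3) — x3 is true.
  11. (x3 ∨ x6) — x3 is true.
  12. (x8 ∨ x3) — x8 is true.
  13. (x8 ∨ x6) — x8 is true.
  14. (¬x4 ∨ ¬x3) — ¬x4 is true.
  15. (¬x7 ∨ x8) — x8 is true.
  16. (¬x7 ∨ ¬x2) — ¬x7 is true.
  17. (x1 ∨ x2) — x1 is true.
  18. (¬x4 ∨ x3) — x3 is true.
  19. (¬x2 ∨ ¬x6) — ¬x6 is true.
  20. (¬x3 ∨ x5) — x5 is true.
  21. (x1 ∨ ¬x8) — x1 is true.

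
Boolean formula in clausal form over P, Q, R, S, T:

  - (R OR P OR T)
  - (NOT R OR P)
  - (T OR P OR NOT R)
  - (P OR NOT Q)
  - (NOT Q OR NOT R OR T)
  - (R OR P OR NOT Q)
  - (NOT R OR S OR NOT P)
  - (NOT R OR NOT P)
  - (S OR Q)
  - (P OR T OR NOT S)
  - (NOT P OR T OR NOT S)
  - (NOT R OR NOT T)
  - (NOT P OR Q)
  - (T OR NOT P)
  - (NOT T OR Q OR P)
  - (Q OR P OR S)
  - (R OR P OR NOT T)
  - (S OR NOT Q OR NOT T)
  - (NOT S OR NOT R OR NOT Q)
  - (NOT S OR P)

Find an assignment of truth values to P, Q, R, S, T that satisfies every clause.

P=T, Q=T, R=F, S=T, T=T

Branch on P: take P = True.
  then R is forced to False.
  then Q is forced to True.
  then T is forced to True.
  then S is forced to True.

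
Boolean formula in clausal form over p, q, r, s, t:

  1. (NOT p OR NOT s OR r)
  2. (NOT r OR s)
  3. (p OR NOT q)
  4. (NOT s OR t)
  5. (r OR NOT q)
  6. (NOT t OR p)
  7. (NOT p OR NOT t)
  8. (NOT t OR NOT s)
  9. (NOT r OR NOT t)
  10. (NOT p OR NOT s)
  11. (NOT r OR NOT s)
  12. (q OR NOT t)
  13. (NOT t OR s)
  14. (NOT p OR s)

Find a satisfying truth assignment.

p = F, q = F, r = F, s = F, t = F

Set p = False and propagate.
  then q is forced to False.
  then t is forced to False.
  then s is forced to False.
  then r is forced to False.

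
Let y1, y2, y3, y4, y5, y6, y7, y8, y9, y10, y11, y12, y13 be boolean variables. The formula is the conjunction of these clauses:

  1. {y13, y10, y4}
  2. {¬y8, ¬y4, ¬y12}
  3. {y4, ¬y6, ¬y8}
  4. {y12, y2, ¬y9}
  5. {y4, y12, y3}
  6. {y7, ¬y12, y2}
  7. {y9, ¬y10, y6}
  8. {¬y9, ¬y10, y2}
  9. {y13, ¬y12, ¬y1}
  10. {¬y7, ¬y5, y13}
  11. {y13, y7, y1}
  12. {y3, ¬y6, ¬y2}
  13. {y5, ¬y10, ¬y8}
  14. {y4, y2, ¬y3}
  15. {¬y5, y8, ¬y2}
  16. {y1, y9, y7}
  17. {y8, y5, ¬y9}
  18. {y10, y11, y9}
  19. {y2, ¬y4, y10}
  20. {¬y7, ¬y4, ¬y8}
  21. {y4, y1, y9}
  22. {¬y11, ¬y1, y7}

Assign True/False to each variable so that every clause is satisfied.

y13 occurs only positively in the remaining clauses — set y13 = True.
Try y1 = False.
Try y2 = True.
Try y3 = False.
  then y6 is forced to False.
For the remaining variables, y4 = False, y5 = True, y7 = False, y8 = True, y9 = True, y10 = False, y11 = False, y12 = True works.

y1 = False, y2 = True, y3 = False, y4 = False, y5 = True, y6 = False, y7 = False, y8 = True, y9 = True, y10 = False, y11 = False, y12 = True, y13 = True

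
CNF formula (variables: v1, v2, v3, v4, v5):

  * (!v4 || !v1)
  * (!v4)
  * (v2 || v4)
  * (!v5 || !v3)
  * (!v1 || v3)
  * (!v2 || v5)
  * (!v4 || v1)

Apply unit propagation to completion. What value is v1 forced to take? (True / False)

False

(!v4) stands alone — v4 = False.
From (v4 || v2) and v4 = False: v2 = True.
(!v2 || v5) with v2 = True leaves only v5, so v5 = True.
(!v5 || !v3): since v5 = True, the clause reduces to (!v3). v3 = False.
(!v1 || v3) with v3 = False leaves only !v1, so v1 = False.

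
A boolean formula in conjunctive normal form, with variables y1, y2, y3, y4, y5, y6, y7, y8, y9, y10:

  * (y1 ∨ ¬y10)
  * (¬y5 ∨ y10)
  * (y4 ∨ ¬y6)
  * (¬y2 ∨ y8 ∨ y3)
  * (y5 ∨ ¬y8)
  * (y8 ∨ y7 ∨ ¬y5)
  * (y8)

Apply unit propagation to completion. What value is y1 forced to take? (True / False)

(y8) is a unit clause: y8 = True.
In (¬y8 ∨ y5), ¬y8 is now false; y5 must hold, so y5 = True.
(¬y5 ∨ y10): since y5 = True, the clause reduces to (y10). y10 = True.
From (y1 ∨ ¬y10) and y10 = True: y1 = True.

True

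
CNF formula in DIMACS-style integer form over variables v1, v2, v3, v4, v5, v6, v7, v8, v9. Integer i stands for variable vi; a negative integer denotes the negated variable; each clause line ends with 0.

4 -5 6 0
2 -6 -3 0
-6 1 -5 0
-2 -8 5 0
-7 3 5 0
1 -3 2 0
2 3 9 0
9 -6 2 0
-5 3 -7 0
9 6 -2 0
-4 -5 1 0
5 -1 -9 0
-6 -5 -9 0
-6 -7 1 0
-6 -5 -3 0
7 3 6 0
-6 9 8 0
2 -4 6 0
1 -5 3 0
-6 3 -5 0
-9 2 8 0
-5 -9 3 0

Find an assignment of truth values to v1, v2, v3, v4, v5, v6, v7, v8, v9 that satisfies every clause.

v1 = T, v2 = F, v3 = T, v4 = F, v5 = F, v6 = F, v7 = T, v8 = F, v9 = F

Try v1 = True.
Try v2 = False.
The remaining clauses are satisfied by v3 = True, v4 = False, v5 = False, v6 = False, v7 = True, v8 = False, v9 = False.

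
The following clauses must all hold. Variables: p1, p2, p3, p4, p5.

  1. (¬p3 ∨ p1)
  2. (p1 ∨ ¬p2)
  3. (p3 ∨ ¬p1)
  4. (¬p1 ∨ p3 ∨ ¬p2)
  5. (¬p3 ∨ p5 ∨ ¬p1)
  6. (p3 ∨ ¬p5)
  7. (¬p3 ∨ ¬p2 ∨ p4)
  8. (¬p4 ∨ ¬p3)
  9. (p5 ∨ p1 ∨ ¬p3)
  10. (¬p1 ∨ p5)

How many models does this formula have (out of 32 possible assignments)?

3

The models are:
  p1=0 p2=0 p3=0 p4=0 p5=0
  p1=0 p2=0 p3=0 p4=1 p5=0
  p1=1 p2=0 p3=1 p4=0 p5=1
That's 3 in total.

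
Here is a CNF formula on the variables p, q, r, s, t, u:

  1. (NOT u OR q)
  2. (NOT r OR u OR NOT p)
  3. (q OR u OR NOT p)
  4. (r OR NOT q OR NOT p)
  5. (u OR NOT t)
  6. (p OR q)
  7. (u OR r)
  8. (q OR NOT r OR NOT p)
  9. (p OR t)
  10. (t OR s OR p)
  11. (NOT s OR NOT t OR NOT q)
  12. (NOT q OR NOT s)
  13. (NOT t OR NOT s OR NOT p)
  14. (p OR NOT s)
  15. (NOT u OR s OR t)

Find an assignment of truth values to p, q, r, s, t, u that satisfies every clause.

p = False, q = True, r = False, s = False, t = True, u = True

Check each clause:
  1. (q OR NOT u) — q is true.
  2. (NOT r OR NOT p OR u) — NOT r is true.
  3. (NOT p OR q OR u) — q is true.
  4. (r OR NOT p OR NOT q) — NOT p is true.
  5. (u OR NOT t) — u is true.
  6. (p OR q) — q is true.
  7. (u OR r) — u is true.
  8. (NOT p OR NOT r OR q) — q is true.
  9. (p OR t) — t is true.
  10. (s OR p OR t) — t is true.
  11. (NOT t OR NOT s OR NOT q) — NOT s is true.
  12. (NOT q OR NOT s) — NOT s is true.
  13. (NOT t OR NOT s OR NOT p) — NOT s is true.
  14. (p OR NOT s) — NOT s is true.
  15. (s OR t OR NOT u) — t is true.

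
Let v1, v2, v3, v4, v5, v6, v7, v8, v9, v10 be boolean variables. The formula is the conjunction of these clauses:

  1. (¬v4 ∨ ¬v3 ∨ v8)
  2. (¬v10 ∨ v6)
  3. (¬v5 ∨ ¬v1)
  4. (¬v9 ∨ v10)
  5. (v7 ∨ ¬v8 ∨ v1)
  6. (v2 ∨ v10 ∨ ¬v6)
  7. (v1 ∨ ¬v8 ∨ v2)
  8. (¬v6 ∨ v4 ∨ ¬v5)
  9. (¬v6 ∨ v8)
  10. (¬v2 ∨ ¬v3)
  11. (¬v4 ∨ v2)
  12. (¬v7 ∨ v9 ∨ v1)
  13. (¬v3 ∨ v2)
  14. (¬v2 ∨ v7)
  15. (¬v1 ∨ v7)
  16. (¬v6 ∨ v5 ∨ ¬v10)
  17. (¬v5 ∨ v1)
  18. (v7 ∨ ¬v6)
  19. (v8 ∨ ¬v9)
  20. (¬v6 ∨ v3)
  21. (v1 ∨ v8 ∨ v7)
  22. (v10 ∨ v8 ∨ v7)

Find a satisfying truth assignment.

Set v1 = True and propagate.
  then v5 is forced to False.
  then v7 is forced to True.
For the remaining variables, v2 = False, v3 = False, v4 = False, v6 = False, v8 = False, v9 = False, v10 = False works.
Every clause has at least one true literal under this assignment.

v1=1, v2=0, v3=0, v4=0, v5=0, v6=0, v7=1, v8=0, v9=0, v10=0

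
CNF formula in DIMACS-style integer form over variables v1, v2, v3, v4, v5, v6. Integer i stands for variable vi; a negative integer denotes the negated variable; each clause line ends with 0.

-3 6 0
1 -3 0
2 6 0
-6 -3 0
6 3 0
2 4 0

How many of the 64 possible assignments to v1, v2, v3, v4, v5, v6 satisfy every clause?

Split on v3, then v6.
  v3=1, v6=1: a clause becomes empty — 0.
  v3=1, v6=0: a clause becomes empty — 0.
  v3=0, v6=1: v1, v5 free; 3 ways for (v2,v4) × 2^2 = 12.
  v3=0, v6=0: a clause becomes empty — 0.
Total: 0 + 0 + 12 + 0 = 12.

12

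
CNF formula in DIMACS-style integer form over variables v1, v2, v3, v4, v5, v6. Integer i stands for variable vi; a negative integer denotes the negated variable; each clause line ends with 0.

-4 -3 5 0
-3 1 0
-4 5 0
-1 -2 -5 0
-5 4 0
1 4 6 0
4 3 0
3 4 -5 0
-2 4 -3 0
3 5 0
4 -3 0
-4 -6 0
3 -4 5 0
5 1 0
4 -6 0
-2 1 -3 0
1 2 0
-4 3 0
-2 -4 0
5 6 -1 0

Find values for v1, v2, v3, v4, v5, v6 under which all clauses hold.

v1=T, v2=F, v3=T, v4=T, v5=T, v6=F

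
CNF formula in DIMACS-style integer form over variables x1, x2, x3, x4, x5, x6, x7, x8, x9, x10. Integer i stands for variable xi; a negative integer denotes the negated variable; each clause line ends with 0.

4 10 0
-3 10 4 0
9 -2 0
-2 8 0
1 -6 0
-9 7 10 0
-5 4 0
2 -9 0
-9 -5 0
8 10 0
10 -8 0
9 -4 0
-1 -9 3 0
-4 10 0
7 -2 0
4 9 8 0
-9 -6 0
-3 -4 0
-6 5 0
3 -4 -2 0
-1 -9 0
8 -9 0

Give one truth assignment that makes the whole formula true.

x1 = T  x2 = F  x3 = F  x4 = F  x5 = F  x6 = F  x7 = T  x8 = T  x9 = F  x10 = T

Pure literal: x6 appears only negated; assign x6 = False.
x7 occurs only positively in the remaining clauses — set x7 = True.
Branch on x1: take x1 = True.
  then x9 is forced to False.
  then x2 is forced to False.
  then x4 is forced to False.
  then x10 is forced to True.
  then x5 is forced to False.
  then x8 is forced to True.
x3 is now unconstrained; take x3 = False.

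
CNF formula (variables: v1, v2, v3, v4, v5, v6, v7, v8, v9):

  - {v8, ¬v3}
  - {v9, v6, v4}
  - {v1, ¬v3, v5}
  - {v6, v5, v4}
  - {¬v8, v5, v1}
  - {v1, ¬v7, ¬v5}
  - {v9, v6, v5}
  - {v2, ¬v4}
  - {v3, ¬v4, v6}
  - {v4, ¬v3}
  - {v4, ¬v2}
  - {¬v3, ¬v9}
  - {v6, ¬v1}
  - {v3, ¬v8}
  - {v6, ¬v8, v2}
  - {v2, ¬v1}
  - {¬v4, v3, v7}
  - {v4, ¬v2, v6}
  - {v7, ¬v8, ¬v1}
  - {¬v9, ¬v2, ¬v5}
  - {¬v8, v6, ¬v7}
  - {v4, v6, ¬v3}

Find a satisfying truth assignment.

v1=T  v2=T  v3=F  v4=T  v5=F  v6=T  v7=T  v8=F  v9=F

Check each clause:
  1. {¬v3, v8} — ¬v3 is true.
  2. {v6, v4, v9} — v4 is true.
  3. {v1, v5, ¬v3} — v1 is true.
  4. {v5, v4, v6} — v4 is true.
  5. {v1, ¬v8, v5} — ¬v8 is true.
  6. {v1, ¬v5, ¬v7} — v1 is true.
  7. {v9, v5, v6} — v6 is true.
  8. {¬v4, v2} — v2 is true.
  9. {v6, ¬v4, v3} — v6 is true.
  10. {¬v3, v4} — v4 is true.
  11. {¬v2, v4} — v4 is true.
  12. {¬v9, ¬v3} — ¬v3 is true.
  13. {¬v1, v6} — v6 is true.
  14. {¬v8, v3} — ¬v8 is true.
  15. {v2, v6, ¬v8} — ¬v8 is true.
  16. {¬v1, v2} — v2 is true.
  17. {¬v4, v7, v3} — v7 is true.
  18. {v6, v4, ¬v2} — v4 is true.
  19. {¬v8, ¬v1, v7} — ¬v8 is true.
  20. {¬v9, ¬v2, ¬v5} — ¬v5 is true.
  21. {¬v8, v6, ¬v7} — ¬v8 is true.
  22. {¬v3, v6, v4} — v4 is true.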